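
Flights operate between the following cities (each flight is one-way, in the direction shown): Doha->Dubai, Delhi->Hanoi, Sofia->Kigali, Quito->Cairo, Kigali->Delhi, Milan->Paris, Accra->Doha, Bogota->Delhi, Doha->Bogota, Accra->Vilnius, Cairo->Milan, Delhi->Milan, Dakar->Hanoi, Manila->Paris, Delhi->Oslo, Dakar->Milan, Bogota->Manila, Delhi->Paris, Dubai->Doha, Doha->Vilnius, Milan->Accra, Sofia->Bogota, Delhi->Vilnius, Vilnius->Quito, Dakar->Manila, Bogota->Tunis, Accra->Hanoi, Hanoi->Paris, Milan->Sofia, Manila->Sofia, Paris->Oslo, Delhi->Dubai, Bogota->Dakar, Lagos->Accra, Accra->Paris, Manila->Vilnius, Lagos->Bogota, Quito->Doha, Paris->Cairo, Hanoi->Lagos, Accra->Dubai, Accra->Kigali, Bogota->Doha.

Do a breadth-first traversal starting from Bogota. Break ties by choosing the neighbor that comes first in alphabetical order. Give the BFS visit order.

Bogota Dakar Delhi Doha Manila Tunis Hanoi Milan Dubai Oslo Paris Vilnius Sofia Lagos Accra Cairo Quito Kigali

Visit Bogota; enqueue Dakar, Delhi, Doha, Manila, Tunis → queue [Dakar, Delhi, Doha, Manila, Tunis]
Visit Dakar; enqueue Hanoi, Milan → queue [Delhi, Doha, Manila, Tunis, Hanoi, Milan]
Visit Delhi; enqueue Dubai, Oslo, Paris, Vilnius → queue [Doha, Manila, Tunis, Hanoi, Milan, Dubai, Oslo, Paris, Vilnius]
Visit Doha → queue [Manila, Tunis, Hanoi, Milan, Dubai, Oslo, Paris, Vilnius]
Visit Manila; enqueue Sofia → queue [Tunis, Hanoi, Milan, Dubai, Oslo, Paris, Vilnius, Sofia]
Visit Tunis → queue [Hanoi, Milan, Dubai, Oslo, Paris, Vilnius, Sofia]
Visit Hanoi; enqueue Lagos → queue [Milan, Dubai, Oslo, Paris, Vilnius, Sofia, Lagos]
Visit Milan; enqueue Accra → queue [Dubai, Oslo, Paris, Vilnius, Sofia, Lagos, Accra]
Visit Dubai → queue [Oslo, Paris, Vilnius, Sofia, Lagos, Accra]
Visit Oslo → queue [Paris, Vilnius, Sofia, Lagos, Accra]
Visit Paris; enqueue Cairo → queue [Vilnius, Sofia, Lagos, Accra, Cairo]
Visit Vilnius; enqueue Quito → queue [Sofia, Lagos, Accra, Cairo, Quito]
Visit Sofia; enqueue Kigali → queue [Lagos, Accra, Cairo, Quito, Kigali]
Visit Lagos → queue [Accra, Cairo, Quito, Kigali]
Visit Accra → queue [Cairo, Quito, Kigali]
Visit Cairo → queue [Quito, Kigali]
Visit Quito → queue [Kigali]
Visit Kigali → queue []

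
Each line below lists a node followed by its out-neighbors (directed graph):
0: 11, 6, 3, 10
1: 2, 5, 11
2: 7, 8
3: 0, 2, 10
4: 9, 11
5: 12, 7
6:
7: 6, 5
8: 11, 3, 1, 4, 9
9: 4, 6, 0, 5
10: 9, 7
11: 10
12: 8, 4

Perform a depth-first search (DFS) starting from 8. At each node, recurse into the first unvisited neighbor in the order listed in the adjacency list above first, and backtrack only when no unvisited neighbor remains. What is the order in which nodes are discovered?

8 → 11 → 10 → 9 → 4 → 6 → 0 → 3 → 2 → 7 → 5 → 12 → 1

Visit 8
8 → 11
11 → 10
10 → 9
9 → 4
9 → 6
9 → 0
0 → 3
3 → 2
2 → 7
7 → 5
5 → 12
8 → 1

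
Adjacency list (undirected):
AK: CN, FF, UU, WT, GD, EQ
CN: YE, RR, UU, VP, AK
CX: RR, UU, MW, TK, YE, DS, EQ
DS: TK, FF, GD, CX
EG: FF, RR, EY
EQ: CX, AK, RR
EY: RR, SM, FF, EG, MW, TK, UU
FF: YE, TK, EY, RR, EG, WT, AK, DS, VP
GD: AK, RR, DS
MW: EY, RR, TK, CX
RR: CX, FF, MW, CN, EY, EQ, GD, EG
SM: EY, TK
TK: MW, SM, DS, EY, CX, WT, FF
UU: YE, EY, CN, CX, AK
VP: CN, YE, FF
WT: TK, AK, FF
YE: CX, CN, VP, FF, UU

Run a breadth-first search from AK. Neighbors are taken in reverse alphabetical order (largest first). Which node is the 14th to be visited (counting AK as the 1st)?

VP

Visit AK; enqueue WT, UU, GD, FF, EQ, CN → queue [WT, UU, GD, FF, EQ, CN]
Visit WT; enqueue TK → queue [UU, GD, FF, EQ, CN, TK]
Visit UU; enqueue YE, EY, CX → queue [GD, FF, EQ, CN, TK, YE, EY, CX]
Visit GD; enqueue RR, DS → queue [FF, EQ, CN, TK, YE, EY, CX, RR, DS]
Visit FF; enqueue VP, EG → queue [EQ, CN, TK, YE, EY, CX, RR, DS, VP, EG]
Visit EQ → queue [CN, TK, YE, EY, CX, RR, DS, VP, EG]
Visit CN → queue [TK, YE, EY, CX, RR, DS, VP, EG]
Visit TK; enqueue SM, MW → queue [YE, EY, CX, RR, DS, VP, EG, SM, MW]
Visit YE → queue [EY, CX, RR, DS, VP, EG, SM, MW]
Visit EY → queue [CX, RR, DS, VP, EG, SM, MW]
Visit CX → queue [RR, DS, VP, EG, SM, MW]
Visit RR → queue [DS, VP, EG, SM, MW]
Visit DS → queue [VP, EG, SM, MW]
Visit VP → queue [EG, SM, MW]
Visit EG → queue [SM, MW]
Visit SM → queue [MW]
Visit MW → queue []

Visit order: AK, WT, UU, GD, FF, EQ, CN, TK, YE, EY, CX, RR, DS, VP, EG, SM, MW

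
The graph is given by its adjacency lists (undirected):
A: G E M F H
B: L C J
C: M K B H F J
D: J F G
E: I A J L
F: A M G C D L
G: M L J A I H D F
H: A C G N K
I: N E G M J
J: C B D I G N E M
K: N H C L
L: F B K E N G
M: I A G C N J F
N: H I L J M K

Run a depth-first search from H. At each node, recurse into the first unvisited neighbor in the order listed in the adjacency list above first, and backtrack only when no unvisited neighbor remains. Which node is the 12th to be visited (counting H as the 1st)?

J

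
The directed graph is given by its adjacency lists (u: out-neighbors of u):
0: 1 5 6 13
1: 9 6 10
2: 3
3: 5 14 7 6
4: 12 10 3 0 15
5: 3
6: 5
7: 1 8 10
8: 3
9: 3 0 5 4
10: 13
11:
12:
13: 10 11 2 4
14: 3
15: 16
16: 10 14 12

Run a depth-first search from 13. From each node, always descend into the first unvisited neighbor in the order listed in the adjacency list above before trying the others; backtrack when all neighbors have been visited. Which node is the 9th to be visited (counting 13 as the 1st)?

Visit 13
13 → 10
13 → 11
13 → 2
2 → 3
3 → 5
3 → 14
3 → 7
7 → 1
1 → 9
9 → 0
0 → 6
9 → 4
4 → 12
4 → 15
15 → 16
7 → 8

Visit order: 13, 10, 11, 2, 3, 5, 14, 7, 1, 9, 0, 6, 4, 12, 15, 16, 8

1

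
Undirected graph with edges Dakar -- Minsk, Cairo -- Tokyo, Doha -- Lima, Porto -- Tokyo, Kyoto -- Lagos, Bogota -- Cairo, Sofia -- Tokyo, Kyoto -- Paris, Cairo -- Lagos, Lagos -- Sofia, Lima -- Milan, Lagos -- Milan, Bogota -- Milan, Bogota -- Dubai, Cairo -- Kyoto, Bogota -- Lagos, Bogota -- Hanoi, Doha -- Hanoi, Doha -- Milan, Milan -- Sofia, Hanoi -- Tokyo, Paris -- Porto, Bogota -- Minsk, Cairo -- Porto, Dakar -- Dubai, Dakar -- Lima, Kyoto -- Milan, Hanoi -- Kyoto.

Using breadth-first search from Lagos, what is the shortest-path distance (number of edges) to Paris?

2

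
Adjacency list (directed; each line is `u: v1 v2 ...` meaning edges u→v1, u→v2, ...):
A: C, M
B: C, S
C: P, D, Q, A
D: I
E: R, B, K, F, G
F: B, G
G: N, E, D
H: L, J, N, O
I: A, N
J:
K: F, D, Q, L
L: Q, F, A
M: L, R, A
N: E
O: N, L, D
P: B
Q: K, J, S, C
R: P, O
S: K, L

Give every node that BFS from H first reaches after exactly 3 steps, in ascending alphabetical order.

B, C, G, I, K, M, R, S

Level 0: H
Level 1: J, L, N, O
Level 2: A, D, E, F, Q
Level 3: B, C, G, I, K, M, R, S
Level 4: P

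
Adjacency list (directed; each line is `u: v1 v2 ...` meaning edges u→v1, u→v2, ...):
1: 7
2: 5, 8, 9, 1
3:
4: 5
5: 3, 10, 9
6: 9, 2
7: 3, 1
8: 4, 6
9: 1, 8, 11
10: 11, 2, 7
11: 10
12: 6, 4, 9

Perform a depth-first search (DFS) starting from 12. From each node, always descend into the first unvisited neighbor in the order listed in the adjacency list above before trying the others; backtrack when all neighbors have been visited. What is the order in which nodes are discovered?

Visit 12
12 → 6
6 → 9
9 → 1
1 → 7
7 → 3
9 → 8
8 → 4
4 → 5
5 → 10
10 → 11
10 → 2

12, 6, 9, 1, 7, 3, 8, 4, 5, 10, 11, 2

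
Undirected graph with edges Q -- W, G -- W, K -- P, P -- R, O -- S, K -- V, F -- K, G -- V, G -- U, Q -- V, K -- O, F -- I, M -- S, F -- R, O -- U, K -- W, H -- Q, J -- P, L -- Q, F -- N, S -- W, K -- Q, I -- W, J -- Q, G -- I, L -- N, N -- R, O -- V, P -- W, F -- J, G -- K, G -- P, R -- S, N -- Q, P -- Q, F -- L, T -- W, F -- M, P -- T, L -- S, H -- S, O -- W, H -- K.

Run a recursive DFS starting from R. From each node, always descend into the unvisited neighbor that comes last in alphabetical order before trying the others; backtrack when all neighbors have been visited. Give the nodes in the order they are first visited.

Visit R
R → S
S → W
W → T
T → P
P → Q
Q → V
V → O
O → U
U → G
G → K
K → H
K → F
F → N
N → L
F → M
F → J
F → I

R, S, W, T, P, Q, V, O, U, G, K, H, F, N, L, M, J, I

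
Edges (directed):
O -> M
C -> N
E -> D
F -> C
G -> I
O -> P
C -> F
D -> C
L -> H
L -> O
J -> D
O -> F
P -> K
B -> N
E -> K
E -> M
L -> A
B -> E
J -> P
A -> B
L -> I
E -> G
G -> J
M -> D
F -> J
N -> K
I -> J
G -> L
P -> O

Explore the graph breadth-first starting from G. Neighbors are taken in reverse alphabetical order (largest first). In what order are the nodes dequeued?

G -> L -> J -> I -> O -> H -> A -> P -> D -> M -> F -> B -> K -> C -> N -> E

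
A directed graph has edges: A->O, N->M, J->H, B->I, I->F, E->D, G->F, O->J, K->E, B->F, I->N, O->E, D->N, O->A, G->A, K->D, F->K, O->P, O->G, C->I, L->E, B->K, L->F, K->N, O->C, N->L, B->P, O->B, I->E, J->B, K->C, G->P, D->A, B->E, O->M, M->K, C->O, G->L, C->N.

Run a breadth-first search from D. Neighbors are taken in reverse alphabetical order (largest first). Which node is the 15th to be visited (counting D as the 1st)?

Visit D; enqueue N, A → queue [N, A]
Visit N; enqueue M, L → queue [A, M, L]
Visit A; enqueue O → queue [M, L, O]
Visit M; enqueue K → queue [L, O, K]
Visit L; enqueue F, E → queue [O, K, F, E]
Visit O; enqueue P, J, G, C, B → queue [K, F, E, P, J, G, C, B]
Visit K → queue [F, E, P, J, G, C, B]
Visit F → queue [E, P, J, G, C, B]
Visit E → queue [P, J, G, C, B]
Visit P → queue [J, G, C, B]
Visit J; enqueue H → queue [G, C, B, H]
Visit G → queue [C, B, H]
Visit C; enqueue I → queue [B, H, I]
Visit B → queue [H, I]
Visit H → queue [I]
Visit I → queue []

Visit order: D, N, A, M, L, O, K, F, E, P, J, G, C, B, H, I

H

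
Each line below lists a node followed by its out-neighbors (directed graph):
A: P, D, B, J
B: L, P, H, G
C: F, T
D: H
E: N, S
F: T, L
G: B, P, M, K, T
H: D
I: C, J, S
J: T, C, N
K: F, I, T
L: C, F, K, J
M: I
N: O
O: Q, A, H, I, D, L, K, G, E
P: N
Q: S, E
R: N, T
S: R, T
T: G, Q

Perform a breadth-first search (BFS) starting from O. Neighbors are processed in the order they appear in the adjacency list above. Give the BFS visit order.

Visit O; enqueue Q, A, H, I, D, L, K, G, E → queue [Q, A, H, I, D, L, K, G, E]
Visit Q; enqueue S → queue [A, H, I, D, L, K, G, E, S]
Visit A; enqueue P, B, J → queue [H, I, D, L, K, G, E, S, P, B, J]
Visit H → queue [I, D, L, K, G, E, S, P, B, J]
Visit I; enqueue C → queue [D, L, K, G, E, S, P, B, J, C]
Visit D → queue [L, K, G, E, S, P, B, J, C]
Visit L; enqueue F → queue [K, G, E, S, P, B, J, C, F]
Visit K; enqueue T → queue [G, E, S, P, B, J, C, F, T]
Visit G; enqueue M → queue [E, S, P, B, J, C, F, T, M]
Visit E; enqueue N → queue [S, P, B, J, C, F, T, M, N]
Visit S; enqueue R → queue [P, B, J, C, F, T, M, N, R]
Visit P → queue [B, J, C, F, T, M, N, R]
Visit B → queue [J, C, F, T, M, N, R]
Visit J → queue [C, F, T, M, N, R]
Visit C → queue [F, T, M, N, R]
Visit F → queue [T, M, N, R]
Visit T → queue [M, N, R]
Visit M → queue [N, R]
Visit N → queue [R]
Visit R → queue []

O -> Q -> A -> H -> I -> D -> L -> K -> G -> E -> S -> P -> B -> J -> C -> F -> T -> M -> N -> R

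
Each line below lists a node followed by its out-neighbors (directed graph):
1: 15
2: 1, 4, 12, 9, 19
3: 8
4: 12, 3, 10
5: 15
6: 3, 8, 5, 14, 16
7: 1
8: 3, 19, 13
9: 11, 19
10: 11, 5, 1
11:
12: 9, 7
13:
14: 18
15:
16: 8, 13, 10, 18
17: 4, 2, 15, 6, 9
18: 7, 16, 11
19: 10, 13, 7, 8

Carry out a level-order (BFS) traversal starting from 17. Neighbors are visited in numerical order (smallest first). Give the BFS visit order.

Visit 17; enqueue 2, 4, 6, 9, 15 → queue [2, 4, 6, 9, 15]
Visit 2; enqueue 1, 12, 19 → queue [4, 6, 9, 15, 1, 12, 19]
Visit 4; enqueue 3, 10 → queue [6, 9, 15, 1, 12, 19, 3, 10]
Visit 6; enqueue 5, 8, 14, 16 → queue [9, 15, 1, 12, 19, 3, 10, 5, 8, 14, 16]
Visit 9; enqueue 11 → queue [15, 1, 12, 19, 3, 10, 5, 8, 14, 16, 11]
Visit 15 → queue [1, 12, 19, 3, 10, 5, 8, 14, 16, 11]
Visit 1 → queue [12, 19, 3, 10, 5, 8, 14, 16, 11]
Visit 12; enqueue 7 → queue [19, 3, 10, 5, 8, 14, 16, 11, 7]
Visit 19; enqueue 13 → queue [3, 10, 5, 8, 14, 16, 11, 7, 13]
Visit 3 → queue [10, 5, 8, 14, 16, 11, 7, 13]
Visit 10 → queue [5, 8, 14, 16, 11, 7, 13]
Visit 5 → queue [8, 14, 16, 11, 7, 13]
Visit 8 → queue [14, 16, 11, 7, 13]
Visit 14; enqueue 18 → queue [16, 11, 7, 13, 18]
Visit 16 → queue [11, 7, 13, 18]
Visit 11 → queue [7, 13, 18]
Visit 7 → queue [13, 18]
Visit 13 → queue [18]
Visit 18 → queue []

17 2 4 6 9 15 1 12 19 3 10 5 8 14 16 11 7 13 18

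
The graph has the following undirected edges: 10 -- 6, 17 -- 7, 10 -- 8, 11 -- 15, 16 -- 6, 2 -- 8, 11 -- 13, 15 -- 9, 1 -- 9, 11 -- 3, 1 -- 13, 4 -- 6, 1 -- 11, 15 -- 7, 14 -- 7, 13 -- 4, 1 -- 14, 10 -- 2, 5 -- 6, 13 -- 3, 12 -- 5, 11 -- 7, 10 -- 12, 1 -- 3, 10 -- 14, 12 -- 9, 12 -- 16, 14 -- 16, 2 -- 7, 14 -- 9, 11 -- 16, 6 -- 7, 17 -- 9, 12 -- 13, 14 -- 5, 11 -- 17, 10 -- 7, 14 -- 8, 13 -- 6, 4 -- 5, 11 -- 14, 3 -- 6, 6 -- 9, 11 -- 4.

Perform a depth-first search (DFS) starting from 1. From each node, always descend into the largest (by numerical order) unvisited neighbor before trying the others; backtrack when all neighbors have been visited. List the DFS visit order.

1 -> 14 -> 16 -> 12 -> 13 -> 11 -> 17 -> 9 -> 15 -> 7 -> 10 -> 8 -> 2 -> 6 -> 5 -> 4 -> 3

Visit 1
1 → 14
14 → 16
16 → 12
12 → 13
13 → 11
11 → 17
17 → 9
9 → 15
15 → 7
7 → 10
10 → 8
8 → 2
10 → 6
6 → 5
5 → 4
6 → 3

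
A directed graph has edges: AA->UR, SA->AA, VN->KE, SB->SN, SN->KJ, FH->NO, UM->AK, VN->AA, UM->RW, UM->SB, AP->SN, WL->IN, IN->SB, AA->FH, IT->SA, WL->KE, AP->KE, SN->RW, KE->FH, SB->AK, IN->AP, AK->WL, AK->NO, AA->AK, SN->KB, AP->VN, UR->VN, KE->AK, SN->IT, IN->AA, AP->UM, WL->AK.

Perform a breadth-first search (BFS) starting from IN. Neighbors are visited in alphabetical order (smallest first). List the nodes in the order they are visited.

IN, AA, AP, SB, AK, FH, UR, KE, SN, UM, VN, NO, WL, IT, KB, KJ, RW, SA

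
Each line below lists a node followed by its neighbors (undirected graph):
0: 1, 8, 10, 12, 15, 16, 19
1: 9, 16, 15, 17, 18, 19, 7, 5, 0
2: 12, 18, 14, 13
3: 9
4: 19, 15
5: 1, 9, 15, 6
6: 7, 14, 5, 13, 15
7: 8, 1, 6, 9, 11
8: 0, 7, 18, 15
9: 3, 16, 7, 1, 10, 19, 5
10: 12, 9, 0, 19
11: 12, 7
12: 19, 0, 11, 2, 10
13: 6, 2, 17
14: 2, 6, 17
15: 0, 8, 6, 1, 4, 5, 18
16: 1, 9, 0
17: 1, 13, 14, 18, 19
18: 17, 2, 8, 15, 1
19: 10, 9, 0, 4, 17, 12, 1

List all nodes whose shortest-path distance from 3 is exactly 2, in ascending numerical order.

1, 5, 7, 10, 16, 19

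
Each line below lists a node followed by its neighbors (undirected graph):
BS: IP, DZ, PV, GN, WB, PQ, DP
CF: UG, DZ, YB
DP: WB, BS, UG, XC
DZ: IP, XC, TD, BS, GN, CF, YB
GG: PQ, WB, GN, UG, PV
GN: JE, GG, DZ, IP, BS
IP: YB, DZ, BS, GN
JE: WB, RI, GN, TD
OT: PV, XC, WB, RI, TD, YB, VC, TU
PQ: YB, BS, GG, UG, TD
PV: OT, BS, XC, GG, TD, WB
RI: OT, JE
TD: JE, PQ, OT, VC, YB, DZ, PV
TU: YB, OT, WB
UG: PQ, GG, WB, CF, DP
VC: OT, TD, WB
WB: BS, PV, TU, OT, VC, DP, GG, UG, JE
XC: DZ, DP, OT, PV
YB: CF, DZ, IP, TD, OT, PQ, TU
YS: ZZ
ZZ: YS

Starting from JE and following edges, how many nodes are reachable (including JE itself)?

BFS from JE visits: JE, GN, RI, TD, WB, BS, DZ, GG, IP, OT, PQ, PV, VC, YB, DP, TU, UG, CF, XC
Reachable nodes: 19 of 21 total.

19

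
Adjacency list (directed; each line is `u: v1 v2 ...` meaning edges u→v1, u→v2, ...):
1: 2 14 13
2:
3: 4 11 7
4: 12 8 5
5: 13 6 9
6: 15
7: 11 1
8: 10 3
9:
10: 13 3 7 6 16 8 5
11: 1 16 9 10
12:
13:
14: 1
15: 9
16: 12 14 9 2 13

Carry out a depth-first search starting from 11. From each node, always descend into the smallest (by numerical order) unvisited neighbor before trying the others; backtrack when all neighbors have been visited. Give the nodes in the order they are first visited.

Visit 11
11 → 1
1 → 2
1 → 13
1 → 14
11 → 9
11 → 10
10 → 3
3 → 4
4 → 5
5 → 6
6 → 15
4 → 8
4 → 12
3 → 7
10 → 16

11 -> 1 -> 2 -> 13 -> 14 -> 9 -> 10 -> 3 -> 4 -> 5 -> 6 -> 15 -> 8 -> 12 -> 7 -> 16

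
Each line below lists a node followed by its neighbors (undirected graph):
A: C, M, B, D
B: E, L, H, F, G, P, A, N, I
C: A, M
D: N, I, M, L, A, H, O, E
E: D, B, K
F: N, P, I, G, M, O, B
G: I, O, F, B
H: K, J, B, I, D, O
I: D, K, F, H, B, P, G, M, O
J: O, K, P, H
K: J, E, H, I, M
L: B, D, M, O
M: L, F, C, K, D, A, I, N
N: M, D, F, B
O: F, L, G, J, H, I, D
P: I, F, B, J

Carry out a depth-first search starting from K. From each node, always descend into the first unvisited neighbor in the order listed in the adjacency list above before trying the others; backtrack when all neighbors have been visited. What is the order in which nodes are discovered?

K, J, O, F, N, M, L, B, E, D, I, H, P, G, A, C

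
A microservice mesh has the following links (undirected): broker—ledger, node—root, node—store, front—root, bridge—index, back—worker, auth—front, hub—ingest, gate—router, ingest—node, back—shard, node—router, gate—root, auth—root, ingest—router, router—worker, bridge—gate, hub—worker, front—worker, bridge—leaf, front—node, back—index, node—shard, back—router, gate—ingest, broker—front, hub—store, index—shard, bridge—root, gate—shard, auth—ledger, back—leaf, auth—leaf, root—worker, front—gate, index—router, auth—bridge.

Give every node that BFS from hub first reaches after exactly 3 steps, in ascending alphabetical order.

Level 0: hub
Level 1: ingest, store, worker
Level 2: back, front, gate, node, root, router
Level 3: auth, bridge, broker, index, leaf, shard
Level 4: ledger

auth, bridge, broker, index, leaf, shard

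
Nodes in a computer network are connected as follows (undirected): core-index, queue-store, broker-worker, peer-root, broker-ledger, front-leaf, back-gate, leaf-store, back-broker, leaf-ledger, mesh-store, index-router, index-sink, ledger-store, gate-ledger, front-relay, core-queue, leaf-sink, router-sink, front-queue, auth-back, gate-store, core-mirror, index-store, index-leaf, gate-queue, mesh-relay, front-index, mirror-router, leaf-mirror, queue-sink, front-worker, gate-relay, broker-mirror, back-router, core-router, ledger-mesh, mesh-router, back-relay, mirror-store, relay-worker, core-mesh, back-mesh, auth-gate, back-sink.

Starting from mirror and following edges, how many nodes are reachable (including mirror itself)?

BFS from mirror visits: mirror, store, router, leaf, core, broker, queue, mesh, ledger, index, gate, sink, back, front, worker, relay, auth
Reachable nodes: 17 of 19 total.

17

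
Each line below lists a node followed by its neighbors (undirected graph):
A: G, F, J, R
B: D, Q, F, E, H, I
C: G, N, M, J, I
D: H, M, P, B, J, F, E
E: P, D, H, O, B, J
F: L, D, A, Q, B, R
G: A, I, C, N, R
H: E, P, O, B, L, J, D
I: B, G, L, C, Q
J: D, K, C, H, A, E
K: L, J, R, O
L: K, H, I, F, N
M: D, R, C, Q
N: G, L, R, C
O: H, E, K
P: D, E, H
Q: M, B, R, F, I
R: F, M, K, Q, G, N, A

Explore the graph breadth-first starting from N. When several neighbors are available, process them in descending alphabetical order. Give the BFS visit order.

N -> R -> L -> G -> C -> Q -> M -> K -> F -> A -> I -> H -> J -> B -> D -> O -> P -> E

Visit N; enqueue R, L, G, C → queue [R, L, G, C]
Visit R; enqueue Q, M, K, F, A → queue [L, G, C, Q, M, K, F, A]
Visit L; enqueue I, H → queue [G, C, Q, M, K, F, A, I, H]
Visit G → queue [C, Q, M, K, F, A, I, H]
Visit C; enqueue J → queue [Q, M, K, F, A, I, H, J]
Visit Q; enqueue B → queue [M, K, F, A, I, H, J, B]
Visit M; enqueue D → queue [K, F, A, I, H, J, B, D]
Visit K; enqueue O → queue [F, A, I, H, J, B, D, O]
Visit F → queue [A, I, H, J, B, D, O]
Visit A → queue [I, H, J, B, D, O]
Visit I → queue [H, J, B, D, O]
Visit H; enqueue P, E → queue [J, B, D, O, P, E]
Visit J → queue [B, D, O, P, E]
Visit B → queue [D, O, P, E]
Visit D → queue [O, P, E]
Visit O → queue [P, E]
Visit P → queue [E]
Visit E → queue []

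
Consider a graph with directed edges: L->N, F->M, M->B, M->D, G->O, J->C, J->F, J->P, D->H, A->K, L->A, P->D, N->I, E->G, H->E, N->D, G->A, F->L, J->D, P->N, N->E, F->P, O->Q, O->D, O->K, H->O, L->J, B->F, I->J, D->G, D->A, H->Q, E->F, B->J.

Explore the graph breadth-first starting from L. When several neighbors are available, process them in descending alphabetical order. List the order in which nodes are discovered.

L N J A I E D P F C K G H M O Q B

Visit L; enqueue N, J, A → queue [N, J, A]
Visit N; enqueue I, E, D → queue [J, A, I, E, D]
Visit J; enqueue P, F, C → queue [A, I, E, D, P, F, C]
Visit A; enqueue K → queue [I, E, D, P, F, C, K]
Visit I → queue [E, D, P, F, C, K]
Visit E; enqueue G → queue [D, P, F, C, K, G]
Visit D; enqueue H → queue [P, F, C, K, G, H]
Visit P → queue [F, C, K, G, H]
Visit F; enqueue M → queue [C, K, G, H, M]
Visit C → queue [K, G, H, M]
Visit K → queue [G, H, M]
Visit G; enqueue O → queue [H, M, O]
Visit H; enqueue Q → queue [M, O, Q]
Visit M; enqueue B → queue [O, Q, B]
Visit O → queue [Q, B]
Visit Q → queue [B]
Visit B → queue []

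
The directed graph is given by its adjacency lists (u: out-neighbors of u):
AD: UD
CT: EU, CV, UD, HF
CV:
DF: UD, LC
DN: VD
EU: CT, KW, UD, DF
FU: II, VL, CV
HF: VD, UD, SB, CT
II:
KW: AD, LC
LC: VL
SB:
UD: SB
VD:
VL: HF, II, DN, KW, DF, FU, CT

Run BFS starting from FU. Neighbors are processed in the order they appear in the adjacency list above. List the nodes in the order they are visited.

FU → II → VL → CV → HF → DN → KW → DF → CT → VD → UD → SB → AD → LC → EU

Visit FU; enqueue II, VL, CV → queue [II, VL, CV]
Visit II → queue [VL, CV]
Visit VL; enqueue HF, DN, KW, DF, CT → queue [CV, HF, DN, KW, DF, CT]
Visit CV → queue [HF, DN, KW, DF, CT]
Visit HF; enqueue VD, UD, SB → queue [DN, KW, DF, CT, VD, UD, SB]
Visit DN → queue [KW, DF, CT, VD, UD, SB]
Visit KW; enqueue AD, LC → queue [DF, CT, VD, UD, SB, AD, LC]
Visit DF → queue [CT, VD, UD, SB, AD, LC]
Visit CT; enqueue EU → queue [VD, UD, SB, AD, LC, EU]
Visit VD → queue [UD, SB, AD, LC, EU]
Visit UD → queue [SB, AD, LC, EU]
Visit SB → queue [AD, LC, EU]
Visit AD → queue [LC, EU]
Visit LC → queue [EU]
Visit EU → queue []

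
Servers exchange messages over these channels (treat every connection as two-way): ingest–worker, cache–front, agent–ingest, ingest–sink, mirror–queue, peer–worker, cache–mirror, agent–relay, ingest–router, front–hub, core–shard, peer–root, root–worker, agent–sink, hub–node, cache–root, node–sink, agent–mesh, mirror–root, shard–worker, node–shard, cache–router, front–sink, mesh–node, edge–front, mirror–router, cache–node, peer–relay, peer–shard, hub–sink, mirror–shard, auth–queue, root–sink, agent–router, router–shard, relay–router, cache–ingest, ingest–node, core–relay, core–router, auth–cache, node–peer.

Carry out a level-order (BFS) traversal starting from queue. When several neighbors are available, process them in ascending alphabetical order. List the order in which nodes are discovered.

Visit queue; enqueue auth, mirror → queue [auth, mirror]
Visit auth; enqueue cache → queue [mirror, cache]
Visit mirror; enqueue root, router, shard → queue [cache, root, router, shard]
Visit cache; enqueue front, ingest, node → queue [root, router, shard, front, ingest, node]
Visit root; enqueue peer, sink, worker → queue [router, shard, front, ingest, node, peer, sink, worker]
Visit router; enqueue agent, core, relay → queue [shard, front, ingest, node, peer, sink, worker, agent, core, relay]
Visit shard → queue [front, ingest, node, peer, sink, worker, agent, core, relay]
Visit front; enqueue edge, hub → queue [ingest, node, peer, sink, worker, agent, core, relay, edge, hub]
Visit ingest → queue [node, peer, sink, worker, agent, core, relay, edge, hub]
Visit node; enqueue mesh → queue [peer, sink, worker, agent, core, relay, edge, hub, mesh]
Visit peer → queue [sink, worker, agent, core, relay, edge, hub, mesh]
Visit sink → queue [worker, agent, core, relay, edge, hub, mesh]
Visit worker → queue [agent, core, relay, edge, hub, mesh]
Visit agent → queue [core, relay, edge, hub, mesh]
Visit core → queue [relay, edge, hub, mesh]
Visit relay → queue [edge, hub, mesh]
Visit edge → queue [hub, mesh]
Visit hub → queue [mesh]
Visit mesh → queue []

queue auth mirror cache root router shard front ingest node peer sink worker agent core relay edge hub mesh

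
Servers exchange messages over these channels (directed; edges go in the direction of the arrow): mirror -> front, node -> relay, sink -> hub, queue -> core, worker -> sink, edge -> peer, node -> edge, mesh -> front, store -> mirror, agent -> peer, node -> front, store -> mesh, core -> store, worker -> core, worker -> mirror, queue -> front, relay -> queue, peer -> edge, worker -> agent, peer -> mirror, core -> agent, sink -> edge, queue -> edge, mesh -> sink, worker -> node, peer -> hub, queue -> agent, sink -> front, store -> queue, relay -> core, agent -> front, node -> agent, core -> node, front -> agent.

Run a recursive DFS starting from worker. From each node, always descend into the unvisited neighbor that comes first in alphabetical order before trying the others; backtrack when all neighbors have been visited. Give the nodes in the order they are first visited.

worker -> agent -> front -> peer -> edge -> hub -> mirror -> core -> node -> relay -> queue -> store -> mesh -> sink

Visit worker
worker → agent
agent → front
agent → peer
peer → edge
peer → hub
peer → mirror
worker → core
core → node
node → relay
relay → queue
core → store
store → mesh
mesh → sink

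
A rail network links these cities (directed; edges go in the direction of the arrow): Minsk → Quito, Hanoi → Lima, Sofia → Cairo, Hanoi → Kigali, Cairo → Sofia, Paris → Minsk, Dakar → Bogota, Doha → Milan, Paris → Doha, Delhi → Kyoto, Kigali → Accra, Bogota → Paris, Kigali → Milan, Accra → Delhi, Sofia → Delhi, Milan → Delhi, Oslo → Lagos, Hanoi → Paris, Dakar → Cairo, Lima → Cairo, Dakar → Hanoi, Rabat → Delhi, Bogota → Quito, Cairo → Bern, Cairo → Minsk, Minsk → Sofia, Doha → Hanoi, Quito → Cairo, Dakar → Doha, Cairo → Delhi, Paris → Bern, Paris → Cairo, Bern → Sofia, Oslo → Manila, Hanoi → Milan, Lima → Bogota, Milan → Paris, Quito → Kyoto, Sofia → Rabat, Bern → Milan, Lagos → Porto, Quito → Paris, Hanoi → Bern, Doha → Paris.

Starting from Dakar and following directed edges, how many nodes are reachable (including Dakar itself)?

BFS from Dakar visits: Dakar, Hanoi, Doha, Cairo, Bogota, Paris, Milan, Lima, Kigali, Bern, Sofia, Minsk, Delhi, Quito, Accra, Rabat, Kyoto
Reachable nodes: 17 of 21 total.

17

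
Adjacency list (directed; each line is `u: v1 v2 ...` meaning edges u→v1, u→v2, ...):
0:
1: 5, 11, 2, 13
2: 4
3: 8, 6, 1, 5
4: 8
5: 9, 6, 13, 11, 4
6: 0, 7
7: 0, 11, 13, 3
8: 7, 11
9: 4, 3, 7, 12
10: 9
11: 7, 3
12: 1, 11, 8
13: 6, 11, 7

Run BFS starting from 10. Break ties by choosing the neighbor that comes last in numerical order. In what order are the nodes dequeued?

Visit 10; enqueue 9 → queue [9]
Visit 9; enqueue 12, 7, 4, 3 → queue [12, 7, 4, 3]
Visit 12; enqueue 11, 8, 1 → queue [7, 4, 3, 11, 8, 1]
Visit 7; enqueue 13, 0 → queue [4, 3, 11, 8, 1, 13, 0]
Visit 4 → queue [3, 11, 8, 1, 13, 0]
Visit 3; enqueue 6, 5 → queue [11, 8, 1, 13, 0, 6, 5]
Visit 11 → queue [8, 1, 13, 0, 6, 5]
Visit 8 → queue [1, 13, 0, 6, 5]
Visit 1; enqueue 2 → queue [13, 0, 6, 5, 2]
Visit 13 → queue [0, 6, 5, 2]
Visit 0 → queue [6, 5, 2]
Visit 6 → queue [5, 2]
Visit 5 → queue [2]
Visit 2 → queue []

10 → 9 → 12 → 7 → 4 → 3 → 11 → 8 → 1 → 13 → 0 → 6 → 5 → 2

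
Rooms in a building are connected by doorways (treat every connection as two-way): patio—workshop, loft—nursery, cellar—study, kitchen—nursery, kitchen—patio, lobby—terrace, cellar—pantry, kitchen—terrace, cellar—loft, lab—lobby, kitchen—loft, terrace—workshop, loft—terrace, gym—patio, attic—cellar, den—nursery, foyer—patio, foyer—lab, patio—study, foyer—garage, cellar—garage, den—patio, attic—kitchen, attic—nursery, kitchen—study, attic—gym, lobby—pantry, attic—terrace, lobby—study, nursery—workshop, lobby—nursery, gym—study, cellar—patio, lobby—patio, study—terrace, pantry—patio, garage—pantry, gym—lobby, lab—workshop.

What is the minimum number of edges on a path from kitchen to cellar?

2

Level 0: kitchen
Level 1: attic, loft, nursery, patio, study, terrace
Level 2: cellar, den, foyer, gym, lobby, pantry, workshop
Level 3: garage, lab
cellar first appears at level 2.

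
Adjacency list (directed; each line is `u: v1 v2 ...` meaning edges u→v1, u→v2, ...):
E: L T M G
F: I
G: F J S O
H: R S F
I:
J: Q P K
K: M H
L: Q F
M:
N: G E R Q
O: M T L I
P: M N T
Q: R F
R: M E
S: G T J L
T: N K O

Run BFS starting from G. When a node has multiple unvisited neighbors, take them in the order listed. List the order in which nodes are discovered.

Visit G; enqueue F, J, S, O → queue [F, J, S, O]
Visit F; enqueue I → queue [J, S, O, I]
Visit J; enqueue Q, P, K → queue [S, O, I, Q, P, K]
Visit S; enqueue T, L → queue [O, I, Q, P, K, T, L]
Visit O; enqueue M → queue [I, Q, P, K, T, L, M]
Visit I → queue [Q, P, K, T, L, M]
Visit Q; enqueue R → queue [P, K, T, L, M, R]
Visit P; enqueue N → queue [K, T, L, M, R, N]
Visit K; enqueue H → queue [T, L, M, R, N, H]
Visit T → queue [L, M, R, N, H]
Visit L → queue [M, R, N, H]
Visit M → queue [R, N, H]
Visit R; enqueue E → queue [N, H, E]
Visit N → queue [H, E]
Visit H → queue [E]
Visit E → queue []

G → F → J → S → O → I → Q → P → K → T → L → M → R → N → H → E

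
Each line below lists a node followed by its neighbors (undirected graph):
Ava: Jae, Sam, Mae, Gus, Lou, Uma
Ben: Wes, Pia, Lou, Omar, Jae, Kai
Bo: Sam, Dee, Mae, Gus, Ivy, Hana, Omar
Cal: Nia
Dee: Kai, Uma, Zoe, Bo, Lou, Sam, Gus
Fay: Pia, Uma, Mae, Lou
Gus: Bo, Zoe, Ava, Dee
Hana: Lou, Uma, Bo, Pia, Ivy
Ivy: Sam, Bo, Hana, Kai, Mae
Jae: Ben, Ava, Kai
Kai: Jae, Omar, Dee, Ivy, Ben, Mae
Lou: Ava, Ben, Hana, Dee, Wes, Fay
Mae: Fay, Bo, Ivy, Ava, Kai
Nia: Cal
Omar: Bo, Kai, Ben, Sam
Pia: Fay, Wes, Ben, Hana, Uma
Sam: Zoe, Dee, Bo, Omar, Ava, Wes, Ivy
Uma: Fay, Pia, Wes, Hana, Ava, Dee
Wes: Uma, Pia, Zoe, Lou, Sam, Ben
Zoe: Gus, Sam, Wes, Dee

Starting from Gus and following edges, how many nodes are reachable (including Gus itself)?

BFS from Gus visits: Gus, Ava, Bo, Dee, Zoe, Jae, Lou, Mae, Sam, Uma, Hana, Ivy, Omar, Kai, Wes, Ben, Fay, Pia
Reachable nodes: 18 of 20 total.

18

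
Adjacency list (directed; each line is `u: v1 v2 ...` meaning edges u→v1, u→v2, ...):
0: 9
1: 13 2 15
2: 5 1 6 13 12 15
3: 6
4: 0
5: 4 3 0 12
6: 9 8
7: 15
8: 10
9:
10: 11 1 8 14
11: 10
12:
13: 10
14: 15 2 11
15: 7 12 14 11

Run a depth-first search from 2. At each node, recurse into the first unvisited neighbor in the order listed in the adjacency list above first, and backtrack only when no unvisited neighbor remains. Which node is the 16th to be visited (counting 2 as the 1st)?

Visit 2
2 → 5
5 → 4
4 → 0
0 → 9
5 → 3
3 → 6
6 → 8
8 → 10
10 → 11
10 → 1
1 → 13
1 → 15
15 → 7
15 → 12
15 → 14

Visit order: 2, 5, 4, 0, 9, 3, 6, 8, 10, 11, 1, 13, 15, 7, 12, 14

14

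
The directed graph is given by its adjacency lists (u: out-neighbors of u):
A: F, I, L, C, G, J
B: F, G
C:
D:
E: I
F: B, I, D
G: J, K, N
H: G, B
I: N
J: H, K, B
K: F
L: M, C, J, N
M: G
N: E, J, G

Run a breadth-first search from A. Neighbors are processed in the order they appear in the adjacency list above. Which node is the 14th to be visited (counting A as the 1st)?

Visit A; enqueue F, I, L, C, G, J → queue [F, I, L, C, G, J]
Visit F; enqueue B, D → queue [I, L, C, G, J, B, D]
Visit I; enqueue N → queue [L, C, G, J, B, D, N]
Visit L; enqueue M → queue [C, G, J, B, D, N, M]
Visit C → queue [G, J, B, D, N, M]
Visit G; enqueue K → queue [J, B, D, N, M, K]
Visit J; enqueue H → queue [B, D, N, M, K, H]
Visit B → queue [D, N, M, K, H]
Visit D → queue [N, M, K, H]
Visit N; enqueue E → queue [M, K, H, E]
Visit M → queue [K, H, E]
Visit K → queue [H, E]
Visit H → queue [E]
Visit E → queue []

Visit order: A, F, I, L, C, G, J, B, D, N, M, K, H, E

E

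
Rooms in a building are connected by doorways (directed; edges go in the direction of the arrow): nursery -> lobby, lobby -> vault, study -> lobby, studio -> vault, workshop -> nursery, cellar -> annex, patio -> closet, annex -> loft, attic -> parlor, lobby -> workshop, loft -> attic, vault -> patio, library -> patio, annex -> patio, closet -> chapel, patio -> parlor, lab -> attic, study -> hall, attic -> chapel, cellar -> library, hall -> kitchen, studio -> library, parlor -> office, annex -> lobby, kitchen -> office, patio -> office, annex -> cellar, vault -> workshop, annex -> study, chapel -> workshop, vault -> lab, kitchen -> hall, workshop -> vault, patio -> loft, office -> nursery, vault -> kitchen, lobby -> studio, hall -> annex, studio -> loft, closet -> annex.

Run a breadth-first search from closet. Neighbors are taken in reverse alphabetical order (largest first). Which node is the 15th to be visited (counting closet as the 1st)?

attic

Visit closet; enqueue chapel, annex → queue [chapel, annex]
Visit chapel; enqueue workshop → queue [annex, workshop]
Visit annex; enqueue study, patio, loft, lobby, cellar → queue [workshop, study, patio, loft, lobby, cellar]
Visit workshop; enqueue vault, nursery → queue [study, patio, loft, lobby, cellar, vault, nursery]
Visit study; enqueue hall → queue [patio, loft, lobby, cellar, vault, nursery, hall]
Visit patio; enqueue parlor, office → queue [loft, lobby, cellar, vault, nursery, hall, parlor, office]
Visit loft; enqueue attic → queue [lobby, cellar, vault, nursery, hall, parlor, office, attic]
Visit lobby; enqueue studio → queue [cellar, vault, nursery, hall, parlor, office, attic, studio]
Visit cellar; enqueue library → queue [vault, nursery, hall, parlor, office, attic, studio, library]
Visit vault; enqueue lab, kitchen → queue [nursery, hall, parlor, office, attic, studio, library, lab, kitchen]
Visit nursery → queue [hall, parlor, office, attic, studio, library, lab, kitchen]
Visit hall → queue [parlor, office, attic, studio, library, lab, kitchen]
Visit parlor → queue [office, attic, studio, library, lab, kitchen]
Visit office → queue [attic, studio, library, lab, kitchen]
Visit attic → queue [studio, library, lab, kitchen]
Visit studio → queue [library, lab, kitchen]
Visit library → queue [lab, kitchen]
Visit lab → queue [kitchen]
Visit kitchen → queue []

Visit order: closet, chapel, annex, workshop, study, patio, loft, lobby, cellar, vault, nursery, hall, parlor, office, attic, studio, library, lab, kitchen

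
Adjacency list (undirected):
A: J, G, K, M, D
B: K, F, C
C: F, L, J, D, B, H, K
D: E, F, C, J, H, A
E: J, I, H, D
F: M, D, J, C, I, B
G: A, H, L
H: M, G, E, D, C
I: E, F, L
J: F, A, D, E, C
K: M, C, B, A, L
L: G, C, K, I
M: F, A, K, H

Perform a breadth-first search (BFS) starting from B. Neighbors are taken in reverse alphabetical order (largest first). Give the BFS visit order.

B, K, F, C, M, L, A, J, I, D, H, G, E

Visit B; enqueue K, F, C → queue [K, F, C]
Visit K; enqueue M, L, A → queue [F, C, M, L, A]
Visit F; enqueue J, I, D → queue [C, M, L, A, J, I, D]
Visit C; enqueue H → queue [M, L, A, J, I, D, H]
Visit M → queue [L, A, J, I, D, H]
Visit L; enqueue G → queue [A, J, I, D, H, G]
Visit A → queue [J, I, D, H, G]
Visit J; enqueue E → queue [I, D, H, G, E]
Visit I → queue [D, H, G, E]
Visit D → queue [H, G, E]
Visit H → queue [G, E]
Visit G → queue [E]
Visit E → queue []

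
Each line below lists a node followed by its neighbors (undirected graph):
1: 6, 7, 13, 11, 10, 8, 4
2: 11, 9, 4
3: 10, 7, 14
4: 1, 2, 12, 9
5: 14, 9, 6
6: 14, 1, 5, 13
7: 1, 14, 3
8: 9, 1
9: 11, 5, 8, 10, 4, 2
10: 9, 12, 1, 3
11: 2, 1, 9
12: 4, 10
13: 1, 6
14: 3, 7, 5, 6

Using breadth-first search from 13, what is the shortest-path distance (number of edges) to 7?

2

Level 0: 13
Level 1: 1, 6
Level 2: 4, 5, 7, 8, 10, 11, 14
Level 3: 2, 3, 9, 12
7 first appears at level 2.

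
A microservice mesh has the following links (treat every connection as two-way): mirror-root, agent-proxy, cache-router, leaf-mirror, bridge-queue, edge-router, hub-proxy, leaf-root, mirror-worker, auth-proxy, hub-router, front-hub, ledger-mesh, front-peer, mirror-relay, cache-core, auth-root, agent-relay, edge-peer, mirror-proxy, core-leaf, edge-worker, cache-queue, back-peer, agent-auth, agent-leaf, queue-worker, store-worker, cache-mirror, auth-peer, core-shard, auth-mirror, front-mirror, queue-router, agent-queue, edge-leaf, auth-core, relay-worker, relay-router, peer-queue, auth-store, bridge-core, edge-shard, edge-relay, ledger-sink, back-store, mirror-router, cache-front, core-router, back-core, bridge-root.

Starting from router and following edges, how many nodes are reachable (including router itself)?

20

BFS from router visits: router, cache, core, edge, hub, mirror, queue, relay, front, auth, back, bridge, leaf, shard, peer, worker, proxy, root, agent, store
Reachable nodes: 20 of 23 total.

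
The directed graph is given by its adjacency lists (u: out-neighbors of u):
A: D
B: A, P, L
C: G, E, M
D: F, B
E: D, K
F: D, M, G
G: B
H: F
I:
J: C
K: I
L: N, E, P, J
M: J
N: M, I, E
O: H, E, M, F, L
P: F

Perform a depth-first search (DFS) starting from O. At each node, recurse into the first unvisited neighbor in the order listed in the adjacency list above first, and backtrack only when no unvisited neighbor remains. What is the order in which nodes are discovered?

Visit O
O → H
H → F
F → D
D → B
B → A
B → P
B → L
L → N
N → M
M → J
J → C
C → G
C → E
E → K
K → I

O, H, F, D, B, A, P, L, N, M, J, C, G, E, K, I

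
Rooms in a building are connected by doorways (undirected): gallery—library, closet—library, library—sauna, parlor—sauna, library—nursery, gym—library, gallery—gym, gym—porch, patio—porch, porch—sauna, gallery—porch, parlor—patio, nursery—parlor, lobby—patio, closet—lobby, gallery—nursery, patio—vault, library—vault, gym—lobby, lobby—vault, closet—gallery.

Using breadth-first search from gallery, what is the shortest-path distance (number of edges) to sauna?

Level 0: gallery
Level 1: closet, gym, library, nursery, porch
Level 2: lobby, parlor, patio, sauna, vault
sauna first appears at level 2.

2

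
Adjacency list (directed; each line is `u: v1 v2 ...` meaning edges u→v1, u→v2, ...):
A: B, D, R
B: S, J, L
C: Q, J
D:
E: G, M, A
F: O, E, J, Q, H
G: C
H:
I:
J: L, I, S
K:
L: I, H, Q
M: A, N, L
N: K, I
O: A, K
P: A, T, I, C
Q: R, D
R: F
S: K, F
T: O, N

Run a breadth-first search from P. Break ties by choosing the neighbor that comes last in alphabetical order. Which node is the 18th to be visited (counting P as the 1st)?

Visit P; enqueue T, I, C, A → queue [T, I, C, A]
Visit T; enqueue O, N → queue [I, C, A, O, N]
Visit I → queue [C, A, O, N]
Visit C; enqueue Q, J → queue [A, O, N, Q, J]
Visit A; enqueue R, D, B → queue [O, N, Q, J, R, D, B]
Visit O; enqueue K → queue [N, Q, J, R, D, B, K]
Visit N → queue [Q, J, R, D, B, K]
Visit Q → queue [J, R, D, B, K]
Visit J; enqueue S, L → queue [R, D, B, K, S, L]
Visit R; enqueue F → queue [D, B, K, S, L, F]
Visit D → queue [B, K, S, L, F]
Visit B → queue [K, S, L, F]
Visit K → queue [S, L, F]
Visit S → queue [L, F]
Visit L; enqueue H → queue [F, H]
Visit F; enqueue E → queue [H, E]
Visit H → queue [E]
Visit E; enqueue M, G → queue [M, G]
Visit M → queue [G]
Visit G → queue []

Visit order: P, T, I, C, A, O, N, Q, J, R, D, B, K, S, L, F, H, E, M, G

E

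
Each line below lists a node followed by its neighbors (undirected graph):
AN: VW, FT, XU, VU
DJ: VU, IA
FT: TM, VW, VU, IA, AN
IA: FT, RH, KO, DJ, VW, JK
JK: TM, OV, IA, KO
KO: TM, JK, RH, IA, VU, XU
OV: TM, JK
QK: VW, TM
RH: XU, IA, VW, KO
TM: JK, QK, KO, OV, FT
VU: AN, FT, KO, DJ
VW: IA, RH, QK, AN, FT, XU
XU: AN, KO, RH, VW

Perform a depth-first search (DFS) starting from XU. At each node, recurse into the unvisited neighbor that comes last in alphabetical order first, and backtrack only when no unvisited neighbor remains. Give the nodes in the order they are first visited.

Visit XU
XU → VW
VW → RH
RH → KO
KO → VU
VU → FT
FT → TM
TM → QK
TM → OV
OV → JK
JK → IA
IA → DJ
FT → AN

XU → VW → RH → KO → VU → FT → TM → QK → OV → JK → IA → DJ → AN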